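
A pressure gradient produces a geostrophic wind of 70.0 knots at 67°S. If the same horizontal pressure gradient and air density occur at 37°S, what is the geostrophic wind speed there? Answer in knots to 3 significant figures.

107 knots

With the same pressure gradient and density, V_g ∝ 1/f ∝ 1/sin φ.
V₂ = V₁ · sin φ₁ / sin φ₂ = 70.0 × sin 67° / sin 37°
V₂ = 70.0 × 0.9205/0.6018 = 107 knots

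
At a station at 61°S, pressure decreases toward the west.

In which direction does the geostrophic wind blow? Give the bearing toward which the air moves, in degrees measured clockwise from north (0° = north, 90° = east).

180°

The pressure-gradient force points toward the west (bearing 270°).
Geostrophic balance: in the Southern Hemisphere the Coriolis force deflects motion to the left, so the geostrophic wind blows 90° to the left of the pressure-gradient force (low pressure on the right).
Rotating 270° by 90° counterclockwise gives 180° — the wind blows toward the south.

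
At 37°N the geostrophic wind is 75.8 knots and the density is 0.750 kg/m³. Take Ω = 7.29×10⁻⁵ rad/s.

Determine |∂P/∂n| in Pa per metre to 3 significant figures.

2.57×10⁻³ Pa/m

Coriolis parameter at 37°N:
f = 2Ω sin φ = 2 × 7.29×10⁻⁵ × sin 37° = 8.77×10⁻⁵ s⁻¹
Wind speed in SI: 75.8 knots = 39.0 m/s
Geostrophic balance rearranged: |∂P/∂n| = f ρ V_g
|∂P/∂n| = 8.77×10⁻⁵ × 0.750 × 39.0 = 2.57×10⁻³ Pa/m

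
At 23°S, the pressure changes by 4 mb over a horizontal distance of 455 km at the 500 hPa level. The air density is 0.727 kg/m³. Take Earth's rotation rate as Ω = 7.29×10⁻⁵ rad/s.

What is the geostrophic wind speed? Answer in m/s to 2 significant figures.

21 m/s

Coriolis parameter at 23°S:
f = 2Ω sin φ = 2 × 7.29×10⁻⁵ × sin 23° = 5.70×10⁻⁵ s⁻¹
Pressure gradient: |∂P/∂n| = 400 Pa / 455000 m = 8.79×10⁻⁴ Pa/m
Geostrophic balance (pressure-gradient force = Coriolis force):
V_g = (1/(fρ)) |∂P/∂n| = 8.79×10⁻⁴ / (5.70×10⁻⁵ × 0.727) = 21.2 m/s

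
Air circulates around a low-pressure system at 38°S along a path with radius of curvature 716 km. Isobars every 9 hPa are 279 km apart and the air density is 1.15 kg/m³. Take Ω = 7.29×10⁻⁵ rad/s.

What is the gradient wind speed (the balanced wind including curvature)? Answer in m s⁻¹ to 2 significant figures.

Coriolis parameter at 38°S:
f = 2Ω sin φ = 2 × 7.29×10⁻⁵ × sin 38° = 8.98×10⁻⁵ s⁻¹
Pressure gradient: |∂P/∂n| = 900 Pa / 279000 m = 3.23×10⁻³ Pa/m
Geostrophic speed: V_g = |∂P/∂n|/(fρ) = 3.23×10⁻³/(8.98×10⁻⁵ × 1.15) = 31.2 m/s
Around a low, centrifugal force acts outward with Coriolis, so pressure-gradient force balances both:
(1/ρ)|∂P/∂n| = fV + V²/R  →  V² + fR·V − fR·V_g = 0
With fR = 8.98×10⁻⁵ × 716×10³ m = 64.3 m/s:
V = [−fR + √((fR)² + 4 fR V_g)]/2 = [−64.3 + √(64.3² + 4×64.3×31.2)]/2 = 23 m/s
Subgeostrophic (V < V_g = 31.2 m/s), as expected around a low.

23 m s⁻¹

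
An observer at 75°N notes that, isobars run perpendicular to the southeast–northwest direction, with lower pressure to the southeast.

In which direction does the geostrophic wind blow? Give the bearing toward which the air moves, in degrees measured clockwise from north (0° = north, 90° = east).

The pressure-gradient force points toward the southeast (bearing 135°).
Geostrophic balance: in the Northern Hemisphere the Coriolis force deflects motion to the right, so the geostrophic wind blows 90° to the right of the pressure-gradient force (low pressure on the left).
Rotating 135° by 90° clockwise gives 225° — the wind blows toward the southwest.

225°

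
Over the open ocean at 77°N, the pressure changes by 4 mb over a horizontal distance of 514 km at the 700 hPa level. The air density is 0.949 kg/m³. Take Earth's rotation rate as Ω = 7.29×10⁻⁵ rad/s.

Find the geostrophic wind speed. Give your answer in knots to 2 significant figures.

11 knots

Coriolis parameter at 77°N:
f = 2Ω sin φ = 2 × 7.29×10⁻⁵ × sin 77° = 1.42×10⁻⁴ s⁻¹
Pressure gradient: |∂P/∂n| = 400 Pa / 514000 m = 7.78×10⁻⁴ Pa/m
Geostrophic balance (pressure-gradient force = Coriolis force):
V_g = (1/(fρ)) |∂P/∂n| = 7.78×10⁻⁴ / (1.42×10⁻⁴ × 0.949) = 5.77 m/s
Converting: 5.77 m/s × 1.944 = 11 knots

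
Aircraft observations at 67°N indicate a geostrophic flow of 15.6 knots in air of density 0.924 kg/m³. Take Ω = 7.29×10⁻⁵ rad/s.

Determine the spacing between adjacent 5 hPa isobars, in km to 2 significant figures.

500 km

Coriolis parameter at 67°N:
f = 2Ω sin φ = 2 × 7.29×10⁻⁵ × sin 67° = 1.34×10⁻⁴ s⁻¹
Wind speed in SI: 15.6 knots = 8.03 m/s
Geostrophic balance rearranged: |∂P/∂n| = f ρ V_g
|∂P/∂n| = 1.34×10⁻⁴ × 0.924 × 8.03 = 9.95×10⁻⁴ Pa/m
Isobar spacing: Δn = ΔP/|∂P/∂n| = 500 Pa / 9.95×10⁻⁴ Pa/m = 502402 m ≈ 500 km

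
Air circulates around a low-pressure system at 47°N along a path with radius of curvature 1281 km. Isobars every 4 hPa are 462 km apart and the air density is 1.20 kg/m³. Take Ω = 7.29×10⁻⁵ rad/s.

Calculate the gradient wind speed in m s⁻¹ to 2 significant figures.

Coriolis parameter at 47°N:
f = 2Ω sin φ = 2 × 7.29×10⁻⁵ × sin 47° = 1.07×10⁻⁴ s⁻¹
Pressure gradient: |∂P/∂n| = 400 Pa / 462000 m = 8.66×10⁻⁴ Pa/m
Geostrophic speed: V_g = |∂P/∂n|/(fρ) = 8.66×10⁻⁴/(1.07×10⁻⁴ × 1.20) = 6.77 m/s
Around a low, centrifugal force acts outward with Coriolis, so pressure-gradient force balances both:
(1/ρ)|∂P/∂n| = fV + V²/R  →  V² + fR·V − fR·V_g = 0
With fR = 1.07×10⁻⁴ × 1281×10³ m = 137 m/s:
V = [−fR + √((fR)² + 4 fR V_g)]/2 = [−137 + √(137² + 4×137×6.77)]/2 = 6.46 m/s
Subgeostrophic (V < V_g = 6.77 m/s), as expected around a low.

6.5 m s⁻¹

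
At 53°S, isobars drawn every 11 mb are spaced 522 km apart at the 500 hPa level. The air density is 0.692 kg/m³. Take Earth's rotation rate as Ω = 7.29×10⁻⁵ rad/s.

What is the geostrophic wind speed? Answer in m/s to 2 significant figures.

26 m/s

Coriolis parameter at 53°S:
f = 2Ω sin φ = 2 × 7.29×10⁻⁵ × sin 53° = 1.16×10⁻⁴ s⁻¹
Pressure gradient: |∂P/∂n| = 1100 Pa / 522000 m = 2.11×10⁻³ Pa/m
Geostrophic balance (pressure-gradient force = Coriolis force):
V_g = (1/(fρ)) |∂P/∂n| = 2.11×10⁻³ / (1.16×10⁻⁴ × 0.692) = 26.2 m/s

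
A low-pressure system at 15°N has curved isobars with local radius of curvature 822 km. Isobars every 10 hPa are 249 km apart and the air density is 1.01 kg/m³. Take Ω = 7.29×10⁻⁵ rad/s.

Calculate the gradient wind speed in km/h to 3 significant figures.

Coriolis parameter at 15°N:
f = 2Ω sin φ = 2 × 7.29×10⁻⁵ × sin 15° = 3.77×10⁻⁵ s⁻¹
Pressure gradient: |∂P/∂n| = 1000 Pa / 249000 m = 4.02×10⁻³ Pa/m
Geostrophic speed: V_g = |∂P/∂n|/(fρ) = 4.02×10⁻³/(3.77×10⁻⁵ × 1.01) = 105 m/s
Around a low, centrifugal force acts outward with Coriolis, so pressure-gradient force balances both:
(1/ρ)|∂P/∂n| = fV + V²/R  →  V² + fR·V − fR·V_g = 0
With fR = 3.77×10⁻⁵ × 822×10³ m = 31.0 m/s:
V = [−fR + √((fR)² + 4 fR V_g)]/2 = [−31.0 + √(31.0² + 4×31.0×105)]/2 = 43.7 m/s
Subgeostrophic (V < V_g = 105 m/s), as expected around a low.
Converting: 43.7 m/s × 3.6 = 157 km/h

157 km/h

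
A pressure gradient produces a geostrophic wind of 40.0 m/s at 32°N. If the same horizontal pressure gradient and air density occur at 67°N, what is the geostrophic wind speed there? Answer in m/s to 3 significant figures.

23.0 m/s

With the same pressure gradient and density, V_g ∝ 1/f ∝ 1/sin φ.
V₂ = V₁ · sin φ₁ / sin φ₂ = 40.0 × sin 32° / sin 67°
V₂ = 40.0 × 0.5299/0.9205 = 23.0 m/s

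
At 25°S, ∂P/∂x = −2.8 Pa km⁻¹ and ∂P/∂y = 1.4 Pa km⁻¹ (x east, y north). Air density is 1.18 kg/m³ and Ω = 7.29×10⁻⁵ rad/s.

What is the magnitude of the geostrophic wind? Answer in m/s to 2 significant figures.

Coriolis parameter at 25°S:
f = 2Ω sin φ = 2 × 7.29×10⁻⁵ × sin 25° = 6.16×10⁻⁵ s⁻¹
In the Southern Hemisphere f is negative: f = −6.16×10⁻⁵ s⁻¹.
Component geostrophic relations (x east, y north):
u_g = −(1/(fρ)) ∂P/∂y,  v_g = (1/(fρ)) ∂P/∂x
u_g = −(1.4×10⁻³)/(−6.16×10⁻⁵ × 1.18) = 19.3 m/s;  v_g = (−2.8×10⁻³)/(−6.16×10⁻⁵ × 1.18) = 38.5 m/s
|V_g| = √(u_g² + v_g²) = 43.1 m/s

43 m/s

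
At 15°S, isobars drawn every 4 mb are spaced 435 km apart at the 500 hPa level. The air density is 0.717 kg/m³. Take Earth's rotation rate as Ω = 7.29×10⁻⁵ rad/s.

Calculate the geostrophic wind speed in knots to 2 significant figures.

Coriolis parameter at 15°S:
f = 2Ω sin φ = 2 × 7.29×10⁻⁵ × sin 15° = 3.77×10⁻⁵ s⁻¹
Pressure gradient: |∂P/∂n| = 400 Pa / 435000 m = 9.20×10⁻⁴ Pa/m
Geostrophic balance (pressure-gradient force = Coriolis force):
V_g = (1/(fρ)) |∂P/∂n| = 9.20×10⁻⁴ / (3.77×10⁻⁵ × 0.717) = 34.0 m/s
Converting: 34.0 m/s × 1.944 = 66 knots

66 knots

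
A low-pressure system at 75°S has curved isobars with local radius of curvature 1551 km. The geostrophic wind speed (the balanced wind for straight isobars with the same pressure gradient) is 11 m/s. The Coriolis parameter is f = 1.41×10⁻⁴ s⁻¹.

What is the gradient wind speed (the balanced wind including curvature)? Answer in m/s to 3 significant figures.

10.5 m/s

Around a low, centrifugal force acts outward with Coriolis, so pressure-gradient force balances both:
(1/ρ)|∂P/∂n| = fV + V²/R  →  V² + fR·V − fR·V_g = 0
With fR = 1.41×10⁻⁴ × 1551×10³ m = 219 m/s:
V = [−fR + √((fR)² + 4 fR V_g)]/2 = [−219 + √(219² + 4×219×11)]/2 = 10.5 m/s
Subgeostrophic (V < V_g = 11 m/s), as expected around a low.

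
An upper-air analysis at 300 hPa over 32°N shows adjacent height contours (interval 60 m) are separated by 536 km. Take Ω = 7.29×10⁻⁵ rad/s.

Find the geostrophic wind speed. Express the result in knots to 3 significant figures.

27.6 knots

Coriolis parameter at 32°N:
f = 2Ω sin φ = 2 × 7.29×10⁻⁵ × sin 32° = 7.73×10⁻⁵ s⁻¹
Height gradient: |∂Z/∂n| = 60 m / 536000 m = 1.12×10⁻⁴
On a pressure surface, geostrophic balance gives V_g = (g/f)|∂Z/∂n|:
V_g = 9.81 × 1.12×10⁻⁴ / 7.73×10⁻⁵ = 14.2 m/s
Converting: 14.2 m/s × 1.944 = 27.6 knots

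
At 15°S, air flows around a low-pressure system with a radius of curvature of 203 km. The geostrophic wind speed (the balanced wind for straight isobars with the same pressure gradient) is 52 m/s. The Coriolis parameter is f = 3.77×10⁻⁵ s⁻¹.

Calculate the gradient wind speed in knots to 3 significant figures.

32.0 knots

Around a low, centrifugal force acts outward with Coriolis, so pressure-gradient force balances both:
(1/ρ)|∂P/∂n| = fV + V²/R  →  V² + fR·V − fR·V_g = 0
With fR = 3.77×10⁻⁵ × 203×10³ m = 7.65 m/s:
V = [−fR + √((fR)² + 4 fR V_g)]/2 = [−7.65 + √(7.65² + 4×7.65×52)]/2 = 16.5 m/s
Subgeostrophic (V < V_g = 52 m/s), as expected around a low.
Converting: 16.5 m/s × 1.944 = 32.0 knots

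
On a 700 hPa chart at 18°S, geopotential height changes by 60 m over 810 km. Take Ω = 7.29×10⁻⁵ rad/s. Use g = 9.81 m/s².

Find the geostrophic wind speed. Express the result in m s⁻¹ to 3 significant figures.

16.1 m s⁻¹

Coriolis parameter at 18°S:
f = 2Ω sin φ = 2 × 7.29×10⁻⁵ × sin 18° = 4.51×10⁻⁵ s⁻¹
Height gradient: |∂Z/∂n| = 60 m / 810000 m = 7.41×10⁻⁵
On a pressure surface, geostrophic balance gives V_g = (g/f)|∂Z/∂n|:
V_g = 9.81 × 7.41×10⁻⁵ / 4.51×10⁻⁵ = 16.1 m/s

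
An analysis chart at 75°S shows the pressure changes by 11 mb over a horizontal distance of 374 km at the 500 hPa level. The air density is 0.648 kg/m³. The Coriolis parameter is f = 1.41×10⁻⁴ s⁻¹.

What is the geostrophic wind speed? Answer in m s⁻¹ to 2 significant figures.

32 m s⁻¹

Pressure gradient: |∂P/∂n| = 1100 Pa / 374000 m = 2.94×10⁻³ Pa/m
Geostrophic balance (pressure-gradient force = Coriolis force):
V_g = (1/(fρ)) |∂P/∂n| = 2.94×10⁻³ / (1.41×10⁻⁴ × 0.648) = 32.2 m/s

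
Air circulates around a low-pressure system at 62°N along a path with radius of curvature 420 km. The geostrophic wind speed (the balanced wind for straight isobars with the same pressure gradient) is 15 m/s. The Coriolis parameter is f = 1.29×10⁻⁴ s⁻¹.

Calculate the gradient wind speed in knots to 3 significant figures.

Around a low, centrifugal force acts outward with Coriolis, so pressure-gradient force balances both:
(1/ρ)|∂P/∂n| = fV + V²/R  →  V² + fR·V − fR·V_g = 0
With fR = 1.29×10⁻⁴ × 420×10³ m = 54.2 m/s:
V = [−fR + √((fR)² + 4 fR V_g)]/2 = [−54.2 + √(54.2² + 4×54.2×15)]/2 = 12.2 m/s
Subgeostrophic (V < V_g = 15 m/s), as expected around a low.
Converting: 12.2 m/s × 1.944 = 23.8 knots

23.8 knots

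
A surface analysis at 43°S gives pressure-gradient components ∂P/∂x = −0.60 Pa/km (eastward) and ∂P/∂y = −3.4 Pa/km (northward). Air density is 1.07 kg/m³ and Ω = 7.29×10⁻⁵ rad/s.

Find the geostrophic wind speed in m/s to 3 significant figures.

Coriolis parameter at 43°S:
f = 2Ω sin φ = 2 × 7.29×10⁻⁵ × sin 43° = 9.94×10⁻⁵ s⁻¹
In the Southern Hemisphere f is negative: f = −9.94×10⁻⁵ s⁻¹.
Component geostrophic relations (x east, y north):
u_g = −(1/(fρ)) ∂P/∂y,  v_g = (1/(fρ)) ∂P/∂x
u_g = −(−3.4×10⁻³)/(−9.94×10⁻⁵ × 1.07) = −32.0 m/s;  v_g = (−0.60×10⁻³)/(−9.94×10⁻⁵ × 1.07) = 5.64 m/s
|V_g| = √(u_g² + v_g²) = 32.4 m/s

32.4 m/s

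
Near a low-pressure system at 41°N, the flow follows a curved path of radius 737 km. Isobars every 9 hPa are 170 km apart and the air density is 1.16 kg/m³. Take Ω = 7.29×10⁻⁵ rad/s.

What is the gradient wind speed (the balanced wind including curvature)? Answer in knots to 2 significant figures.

Coriolis parameter at 41°N:
f = 2Ω sin φ = 2 × 7.29×10⁻⁵ × sin 41° = 9.57×10⁻⁵ s⁻¹
Pressure gradient: |∂P/∂n| = 900 Pa / 170000 m = 5.29×10⁻³ Pa/m
Geostrophic speed: V_g = |∂P/∂n|/(fρ) = 5.29×10⁻³/(9.57×10⁻⁵ × 1.16) = 47.7 m/s
Around a low, centrifugal force acts outward with Coriolis, so pressure-gradient force balances both:
(1/ρ)|∂P/∂n| = fV + V²/R  →  V² + fR·V − fR·V_g = 0
With fR = 9.57×10⁻⁵ × 737×10³ m = 70.5 m/s:
V = [−fR + √((fR)² + 4 fR V_g)]/2 = [−70.5 + √(70.5² + 4×70.5×47.7)]/2 = 32.6 m/s
Subgeostrophic (V < V_g = 47.7 m/s), as expected around a low.
Converting: 32.6 m/s × 1.944 = 63 knots

63 knots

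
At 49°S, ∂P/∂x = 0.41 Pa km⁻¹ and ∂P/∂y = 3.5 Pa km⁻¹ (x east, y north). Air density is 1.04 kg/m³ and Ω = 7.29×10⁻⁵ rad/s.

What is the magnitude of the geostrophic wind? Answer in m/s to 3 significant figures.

Coriolis parameter at 49°S:
f = 2Ω sin φ = 2 × 7.29×10⁻⁵ × sin 49° = 1.10×10⁻⁴ s⁻¹
In the Southern Hemisphere f is negative: f = −1.10×10⁻⁴ s⁻¹.
Component geostrophic relations (x east, y north):
u_g = −(1/(fρ)) ∂P/∂y,  v_g = (1/(fρ)) ∂P/∂x
u_g = −(3.5×10⁻³)/(−1.10×10⁻⁴ × 1.04) = 30.6 m/s;  v_g = (0.41×10⁻³)/(−1.10×10⁻⁴ × 1.04) = −3.58 m/s
|V_g| = √(u_g² + v_g²) = 30.8 m/s

30.8 m/s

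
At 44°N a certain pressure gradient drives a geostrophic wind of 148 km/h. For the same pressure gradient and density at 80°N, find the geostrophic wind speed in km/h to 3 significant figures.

104 km/h

With the same pressure gradient and density, V_g ∝ 1/f ∝ 1/sin φ.
V₂ = V₁ · sin φ₁ / sin φ₂ = 148 × sin 44° / sin 80°
V₂ = 148 × 0.6947/0.9848 = 104 km/h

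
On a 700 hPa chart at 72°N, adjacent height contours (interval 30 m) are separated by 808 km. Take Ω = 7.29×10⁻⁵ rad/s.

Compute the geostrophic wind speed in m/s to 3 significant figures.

Coriolis parameter at 72°N:
f = 2Ω sin φ = 2 × 7.29×10⁻⁵ × sin 72° = 1.39×10⁻⁴ s⁻¹
Height gradient: |∂Z/∂n| = 30 m / 808000 m = 3.71×10⁻⁵
On a pressure surface, geostrophic balance gives V_g = (g/f)|∂Z/∂n|:
V_g = 9.81 × 3.71×10⁻⁵ / 1.39×10⁻⁴ = 2.63 m/s

2.63 m/s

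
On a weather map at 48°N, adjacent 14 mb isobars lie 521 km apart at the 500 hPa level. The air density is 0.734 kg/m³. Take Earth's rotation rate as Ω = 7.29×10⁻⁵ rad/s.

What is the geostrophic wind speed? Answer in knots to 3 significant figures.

Coriolis parameter at 48°N:
f = 2Ω sin φ = 2 × 7.29×10⁻⁵ × sin 48° = 1.08×10⁻⁴ s⁻¹
Pressure gradient: |∂P/∂n| = 1400 Pa / 521000 m = 2.69×10⁻³ Pa/m
Geostrophic balance (pressure-gradient force = Coriolis force):
V_g = (1/(fρ)) |∂P/∂n| = 2.69×10⁻³ / (1.08×10⁻⁴ × 0.734) = 33.8 m/s
Converting: 33.8 m/s × 1.944 = 65.7 knots

65.7 knots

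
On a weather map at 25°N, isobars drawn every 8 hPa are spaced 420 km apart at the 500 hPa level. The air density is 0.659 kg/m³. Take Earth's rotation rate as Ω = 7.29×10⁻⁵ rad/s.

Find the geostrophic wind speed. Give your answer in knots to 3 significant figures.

91.2 knots

Coriolis parameter at 25°N:
f = 2Ω sin φ = 2 × 7.29×10⁻⁵ × sin 25° = 6.16×10⁻⁵ s⁻¹
Pressure gradient: |∂P/∂n| = 800 Pa / 420000 m = 1.90×10⁻³ Pa/m
Geostrophic balance (pressure-gradient force = Coriolis force):
V_g = (1/(fρ)) |∂P/∂n| = 1.90×10⁻³ / (6.16×10⁻⁵ × 0.659) = 46.9 m/s
Converting: 46.9 m/s × 1.944 = 91.2 knots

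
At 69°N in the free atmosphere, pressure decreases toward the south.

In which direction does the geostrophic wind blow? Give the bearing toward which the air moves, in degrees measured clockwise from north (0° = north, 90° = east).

The pressure-gradient force points toward the south (bearing 180°).
Geostrophic balance: in the Northern Hemisphere the Coriolis force deflects motion to the right, so the geostrophic wind blows 90° to the right of the pressure-gradient force (low pressure on the left).
Rotating 180° by 90° clockwise gives 270° — the wind blows toward the west.

270°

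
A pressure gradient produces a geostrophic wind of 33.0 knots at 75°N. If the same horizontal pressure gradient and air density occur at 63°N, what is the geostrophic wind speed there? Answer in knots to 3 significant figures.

With the same pressure gradient and density, V_g ∝ 1/f ∝ 1/sin φ.
V₂ = V₁ · sin φ₁ / sin φ₂ = 33.0 × sin 75° / sin 63°
V₂ = 33.0 × 0.9659/0.8910 = 35.8 knots

35.8 knots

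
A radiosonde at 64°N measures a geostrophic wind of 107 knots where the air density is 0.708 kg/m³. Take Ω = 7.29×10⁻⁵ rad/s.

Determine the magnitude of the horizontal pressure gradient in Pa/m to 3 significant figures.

Coriolis parameter at 64°N:
f = 2Ω sin φ = 2 × 7.29×10⁻⁵ × sin 64° = 1.31×10⁻⁴ s⁻¹
Wind speed in SI: 107 knots = 55.0 m/s
Geostrophic balance rearranged: |∂P/∂n| = f ρ V_g
|∂P/∂n| = 1.31×10⁻⁴ × 0.708 × 55.0 = 5.11×10⁻³ Pa/m

5.11×10⁻³ Pa/m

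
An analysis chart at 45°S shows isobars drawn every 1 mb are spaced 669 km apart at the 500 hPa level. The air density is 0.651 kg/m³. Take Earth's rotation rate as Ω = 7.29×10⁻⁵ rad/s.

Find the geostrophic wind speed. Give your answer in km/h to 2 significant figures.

8.0 km/h

Coriolis parameter at 45°S:
f = 2Ω sin φ = 2 × 7.29×10⁻⁵ × sin 45° = 1.03×10⁻⁴ s⁻¹
Pressure gradient: |∂P/∂n| = 100 Pa / 669000 m = 1.49×10⁻⁴ Pa/m
Geostrophic balance (pressure-gradient force = Coriolis force):
V_g = (1/(fρ)) |∂P/∂n| = 1.49×10⁻⁴ / (1.03×10⁻⁴ × 0.651) = 2.23 m/s
Converting: 2.23 m/s × 3.6 = 8.0 km/h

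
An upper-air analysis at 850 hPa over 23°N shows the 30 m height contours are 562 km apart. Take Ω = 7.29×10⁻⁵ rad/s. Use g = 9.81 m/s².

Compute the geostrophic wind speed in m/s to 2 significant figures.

9.2 m/s

Coriolis parameter at 23°N:
f = 2Ω sin φ = 2 × 7.29×10⁻⁵ × sin 23° = 5.70×10⁻⁵ s⁻¹
Height gradient: |∂Z/∂n| = 30 m / 562000 m = 5.34×10⁻⁵
On a pressure surface, geostrophic balance gives V_g = (g/f)|∂Z/∂n|:
V_g = 9.81 × 5.34×10⁻⁵ / 5.70×10⁻⁵ = 9.19 m/s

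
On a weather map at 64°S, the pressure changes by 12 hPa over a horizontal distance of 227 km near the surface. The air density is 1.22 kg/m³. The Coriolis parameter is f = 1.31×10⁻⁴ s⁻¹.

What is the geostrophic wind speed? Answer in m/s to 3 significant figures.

Pressure gradient: |∂P/∂n| = 1200 Pa / 227000 m = 5.29×10⁻³ Pa/m
Geostrophic balance (pressure-gradient force = Coriolis force):
V_g = (1/(fρ)) |∂P/∂n| = 5.29×10⁻³ / (1.31×10⁻⁴ × 1.22) = 33.1 m/s

33.1 m/s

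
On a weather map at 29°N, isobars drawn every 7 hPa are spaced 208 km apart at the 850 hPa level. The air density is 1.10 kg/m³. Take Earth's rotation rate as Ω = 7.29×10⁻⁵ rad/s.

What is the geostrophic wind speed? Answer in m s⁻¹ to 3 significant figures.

Coriolis parameter at 29°N:
f = 2Ω sin φ = 2 × 7.29×10⁻⁵ × sin 29° = 7.07×10⁻⁵ s⁻¹
Pressure gradient: |∂P/∂n| = 700 Pa / 208000 m = 3.37×10⁻³ Pa/m
Geostrophic balance (pressure-gradient force = Coriolis force):
V_g = (1/(fρ)) |∂P/∂n| = 3.37×10⁻³ / (7.07×10⁻⁵ × 1.10) = 43.3 m/s

43.3 m s⁻¹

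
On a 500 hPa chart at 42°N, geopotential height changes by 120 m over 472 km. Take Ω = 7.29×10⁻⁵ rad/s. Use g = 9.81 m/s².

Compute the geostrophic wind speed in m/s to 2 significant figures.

Coriolis parameter at 42°N:
f = 2Ω sin φ = 2 × 7.29×10⁻⁵ × sin 42° = 9.76×10⁻⁵ s⁻¹
Height gradient: |∂Z/∂n| = 120 m / 472000 m = 2.54×10⁻⁴
On a pressure surface, geostrophic balance gives V_g = (g/f)|∂Z/∂n|:
V_g = 9.81 × 2.54×10⁻⁴ / 9.76×10⁻⁵ = 25.6 m/s

26 m/s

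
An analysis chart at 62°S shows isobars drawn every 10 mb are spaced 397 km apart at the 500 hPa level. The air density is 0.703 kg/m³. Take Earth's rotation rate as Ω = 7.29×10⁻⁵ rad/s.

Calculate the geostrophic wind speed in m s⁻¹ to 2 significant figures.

28 m s⁻¹

Coriolis parameter at 62°S:
f = 2Ω sin φ = 2 × 7.29×10⁻⁵ × sin 62° = 1.29×10⁻⁴ s⁻¹
Pressure gradient: |∂P/∂n| = 1000 Pa / 397000 m = 2.52×10⁻³ Pa/m
Geostrophic balance (pressure-gradient force = Coriolis force):
V_g = (1/(fρ)) |∂P/∂n| = 2.52×10⁻³ / (1.29×10⁻⁴ × 0.703) = 27.8 m/s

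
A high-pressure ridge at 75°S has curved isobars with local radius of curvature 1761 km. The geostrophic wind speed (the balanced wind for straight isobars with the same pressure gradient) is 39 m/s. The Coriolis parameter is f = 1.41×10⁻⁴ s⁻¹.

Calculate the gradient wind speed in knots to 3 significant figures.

94.2 knots

Around a high, pressure-gradient force acts outward with centrifugal, so Coriolis balances both:
fV = (1/ρ)|∂P/∂n| + V²/R  →  V² − fR·V + fR·V_g = 0
With fR = 1.41×10⁻⁴ × 1761×10³ m = 248 m/s:
V = [fR − √((fR)² − 4 fR V_g)]/2 = [248 − √(248² − 4×248×39)]/2 = 48.5 m/s
Supergeostrophic (V > V_g = 39 m/s), as expected around a high.
Converting: 48.5 m/s × 1.944 = 94.2 knots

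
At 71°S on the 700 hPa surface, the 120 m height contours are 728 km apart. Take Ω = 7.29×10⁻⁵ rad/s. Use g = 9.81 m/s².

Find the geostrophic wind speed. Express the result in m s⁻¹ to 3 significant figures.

11.7 m s⁻¹

Coriolis parameter at 71°S:
f = 2Ω sin φ = 2 × 7.29×10⁻⁵ × sin 71° = 1.38×10⁻⁴ s⁻¹
Height gradient: |∂Z/∂n| = 120 m / 728000 m = 1.65×10⁻⁴
On a pressure surface, geostrophic balance gives V_g = (g/f)|∂Z/∂n|:
V_g = 9.81 × 1.65×10⁻⁴ / 1.38×10⁻⁴ = 11.7 m/s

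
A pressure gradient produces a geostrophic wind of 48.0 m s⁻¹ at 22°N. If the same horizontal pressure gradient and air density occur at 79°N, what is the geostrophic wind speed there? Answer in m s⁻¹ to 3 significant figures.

With the same pressure gradient and density, V_g ∝ 1/f ∝ 1/sin φ.
V₂ = V₁ · sin φ₁ / sin φ₂ = 48.0 × sin 22° / sin 79°
V₂ = 48.0 × 0.3746/0.9816 = 18.3 m s⁻¹

18.3 m s⁻¹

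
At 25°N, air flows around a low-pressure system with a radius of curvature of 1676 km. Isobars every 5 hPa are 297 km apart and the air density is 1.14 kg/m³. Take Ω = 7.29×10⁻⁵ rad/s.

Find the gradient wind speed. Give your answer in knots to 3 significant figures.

39.0 knots

Coriolis parameter at 25°N:
f = 2Ω sin φ = 2 × 7.29×10⁻⁵ × sin 25° = 6.16×10⁻⁵ s⁻¹
Pressure gradient: |∂P/∂n| = 500 Pa / 297000 m = 1.68×10⁻³ Pa/m
Geostrophic speed: V_g = |∂P/∂n|/(fρ) = 1.68×10⁻³/(6.16×10⁻⁵ × 1.14) = 24.0 m/s
Around a low, centrifugal force acts outward with Coriolis, so pressure-gradient force balances both:
(1/ρ)|∂P/∂n| = fV + V²/R  →  V² + fR·V − fR·V_g = 0
With fR = 6.16×10⁻⁵ × 1676×10³ m = 103 m/s:
V = [−fR + √((fR)² + 4 fR V_g)]/2 = [−103 + √(103² + 4×103×24)]/2 = 20.1 m/s
Subgeostrophic (V < V_g = 24 m/s), as expected around a low.
Converting: 20.1 m/s × 1.944 = 39.0 knots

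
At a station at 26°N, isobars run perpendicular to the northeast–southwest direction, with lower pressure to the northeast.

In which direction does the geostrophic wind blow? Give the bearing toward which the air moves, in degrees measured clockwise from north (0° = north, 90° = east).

The pressure-gradient force points toward the northeast (bearing 045°).
Geostrophic balance: in the Northern Hemisphere the Coriolis force deflects motion to the right, so the geostrophic wind blows 90° to the right of the pressure-gradient force (low pressure on the left).
Rotating 045° by 90° clockwise gives 135° — the wind blows toward the southeast.

135°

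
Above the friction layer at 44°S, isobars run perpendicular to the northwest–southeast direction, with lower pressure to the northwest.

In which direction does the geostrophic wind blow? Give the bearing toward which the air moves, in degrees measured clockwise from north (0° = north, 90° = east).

The pressure-gradient force points toward the northwest (bearing 315°).
Geostrophic balance: in the Southern Hemisphere the Coriolis force deflects motion to the left, so the geostrophic wind blows 90° to the left of the pressure-gradient force (low pressure on the right).
Rotating 315° by 90° counterclockwise gives 225° — the wind blows toward the southwest.

225°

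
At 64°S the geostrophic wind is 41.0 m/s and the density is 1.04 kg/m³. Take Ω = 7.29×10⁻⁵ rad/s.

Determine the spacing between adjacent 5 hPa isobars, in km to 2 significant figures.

Coriolis parameter at 64°S:
f = 2Ω sin φ = 2 × 7.29×10⁻⁵ × sin 64° = 1.31×10⁻⁴ s⁻¹
Geostrophic balance rearranged: |∂P/∂n| = f ρ V_g
|∂P/∂n| = 1.31×10⁻⁴ × 1.04 × 41.0 = 5.59×10⁻³ Pa/m
Isobar spacing: Δn = ΔP/|∂P/∂n| = 500 Pa / 5.59×10⁻³ Pa/m = 89482 m ≈ 89 km

89 km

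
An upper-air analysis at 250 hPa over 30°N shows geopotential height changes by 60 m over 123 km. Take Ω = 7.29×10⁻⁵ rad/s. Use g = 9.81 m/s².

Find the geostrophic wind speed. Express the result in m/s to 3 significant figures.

65.6 m/s

Coriolis parameter at 30°N:
f = 2Ω sin φ = 2 × 7.29×10⁻⁵ × sin 30° = 7.29×10⁻⁵ s⁻¹
Height gradient: |∂Z/∂n| = 60 m / 123000 m = 4.88×10⁻⁴
On a pressure surface, geostrophic balance gives V_g = (g/f)|∂Z/∂n|:
V_g = 9.81 × 4.88×10⁻⁴ / 7.29×10⁻⁵ = 65.6 m/s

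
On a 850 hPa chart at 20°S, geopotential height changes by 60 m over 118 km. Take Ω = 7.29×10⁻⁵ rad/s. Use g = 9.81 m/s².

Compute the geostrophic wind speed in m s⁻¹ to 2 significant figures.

100 m s⁻¹

Coriolis parameter at 20°S:
f = 2Ω sin φ = 2 × 7.29×10⁻⁵ × sin 20° = 4.99×10⁻⁵ s⁻¹
Height gradient: |∂Z/∂n| = 60 m / 118000 m = 5.08×10⁻⁴
On a pressure surface, geostrophic balance gives V_g = (g/f)|∂Z/∂n|:
V_g = 9.81 × 5.08×10⁻⁴ / 4.99×10⁻⁵ = 100 m/s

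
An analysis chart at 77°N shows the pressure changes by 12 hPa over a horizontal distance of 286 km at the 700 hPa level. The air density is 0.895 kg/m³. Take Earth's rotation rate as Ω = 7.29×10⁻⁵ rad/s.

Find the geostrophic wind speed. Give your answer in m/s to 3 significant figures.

Coriolis parameter at 77°N:
f = 2Ω sin φ = 2 × 7.29×10⁻⁵ × sin 77° = 1.42×10⁻⁴ s⁻¹
Pressure gradient: |∂P/∂n| = 1200 Pa / 286000 m = 4.20×10⁻³ Pa/m
Geostrophic balance (pressure-gradient force = Coriolis force):
V_g = (1/(fρ)) |∂P/∂n| = 4.20×10⁻³ / (1.42×10⁻⁴ × 0.895) = 33.0 m/s

33.0 m/s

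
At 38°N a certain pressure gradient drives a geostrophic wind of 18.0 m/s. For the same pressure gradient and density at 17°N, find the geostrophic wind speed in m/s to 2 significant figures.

With the same pressure gradient and density, V_g ∝ 1/f ∝ 1/sin φ.
V₂ = V₁ · sin φ₁ / sin φ₂ = 18.0 × sin 38° / sin 17°
V₂ = 18.0 × 0.6157/0.2924 = 38 m/s

38 m/s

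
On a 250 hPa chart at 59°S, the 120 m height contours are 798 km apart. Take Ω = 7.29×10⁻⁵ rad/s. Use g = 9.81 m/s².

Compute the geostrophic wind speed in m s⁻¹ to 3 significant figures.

11.8 m s⁻¹

Coriolis parameter at 59°S:
f = 2Ω sin φ = 2 × 7.29×10⁻⁵ × sin 59° = 1.25×10⁻⁴ s⁻¹
Height gradient: |∂Z/∂n| = 120 m / 798000 m = 1.50×10⁻⁴
On a pressure surface, geostrophic balance gives V_g = (g/f)|∂Z/∂n|:
V_g = 9.81 × 1.50×10⁻⁴ / 1.25×10⁻⁴ = 11.8 m/s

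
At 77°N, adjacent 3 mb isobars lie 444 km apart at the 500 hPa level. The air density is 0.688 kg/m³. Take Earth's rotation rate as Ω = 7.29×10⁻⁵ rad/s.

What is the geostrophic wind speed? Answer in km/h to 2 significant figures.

Coriolis parameter at 77°N:
f = 2Ω sin φ = 2 × 7.29×10⁻⁵ × sin 77° = 1.42×10⁻⁴ s⁻¹
Pressure gradient: |∂P/∂n| = 300 Pa / 444000 m = 6.76×10⁻⁴ Pa/m
Geostrophic balance (pressure-gradient force = Coriolis force):
V_g = (1/(fρ)) |∂P/∂n| = 6.76×10⁻⁴ / (1.42×10⁻⁴ × 0.688) = 6.91 m/s
Converting: 6.91 m/s × 3.6 = 25 km/h

25 km/h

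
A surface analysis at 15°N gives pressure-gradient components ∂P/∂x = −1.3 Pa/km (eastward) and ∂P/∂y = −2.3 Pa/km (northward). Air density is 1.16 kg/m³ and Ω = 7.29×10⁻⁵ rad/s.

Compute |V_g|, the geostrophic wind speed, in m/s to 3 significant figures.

60.4 m/s

Coriolis parameter at 15°N:
f = 2Ω sin φ = 2 × 7.29×10⁻⁵ × sin 15° = 3.77×10⁻⁵ s⁻¹
Component geostrophic relations (x east, y north):
u_g = −(1/(fρ)) ∂P/∂y,  v_g = (1/(fρ)) ∂P/∂x
u_g = −(−2.3×10⁻³)/(3.77×10⁻⁵ × 1.16) = 52.5 m/s;  v_g = (−1.3×10⁻³)/(3.77×10⁻⁵ × 1.16) = −29.7 m/s
|V_g| = √(u_g² + v_g²) = 60.4 m/s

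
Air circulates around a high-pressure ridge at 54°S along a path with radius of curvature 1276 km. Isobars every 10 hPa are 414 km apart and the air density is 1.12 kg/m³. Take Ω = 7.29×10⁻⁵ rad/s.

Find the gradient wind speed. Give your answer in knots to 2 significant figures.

Coriolis parameter at 54°S:
f = 2Ω sin φ = 2 × 7.29×10⁻⁵ × sin 54° = 1.18×10⁻⁴ s⁻¹
Pressure gradient: |∂P/∂n| = 1000 Pa / 414000 m = 2.42×10⁻³ Pa/m
Geostrophic speed: V_g = |∂P/∂n|/(fρ) = 2.42×10⁻³/(1.18×10⁻⁴ × 1.12) = 18.3 m/s
Around a high, pressure-gradient force acts outward with centrifugal, so Coriolis balances both:
fV = (1/ρ)|∂P/∂n| + V²/R  →  V² − fR·V + fR·V_g = 0
With fR = 1.18×10⁻⁴ × 1276×10³ m = 151 m/s:
V = [fR − √((fR)² − 4 fR V_g)]/2 = [151 − √(151² − 4×151×18.3)]/2 = 21.3 m/s
Supergeostrophic (V > V_g = 18.3 m/s), as expected around a high.
Converting: 21.3 m/s × 1.944 = 41 knots

41 knots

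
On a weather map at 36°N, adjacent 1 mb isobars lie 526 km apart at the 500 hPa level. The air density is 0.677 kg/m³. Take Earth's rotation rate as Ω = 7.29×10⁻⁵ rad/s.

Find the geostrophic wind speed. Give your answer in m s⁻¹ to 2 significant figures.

Coriolis parameter at 36°N:
f = 2Ω sin φ = 2 × 7.29×10⁻⁵ × sin 36° = 8.57×10⁻⁵ s⁻¹
Pressure gradient: |∂P/∂n| = 100 Pa / 526000 m = 1.90×10⁻⁴ Pa/m
Geostrophic balance (pressure-gradient force = Coriolis force):
V_g = (1/(fρ)) |∂P/∂n| = 1.90×10⁻⁴ / (8.57×10⁻⁵ × 0.677) = 3.28 m/s

3.3 m s⁻¹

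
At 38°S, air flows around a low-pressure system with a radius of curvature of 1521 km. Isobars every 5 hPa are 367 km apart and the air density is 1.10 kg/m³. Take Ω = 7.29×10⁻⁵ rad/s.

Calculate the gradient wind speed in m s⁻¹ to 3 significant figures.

12.6 m s⁻¹

Coriolis parameter at 38°S:
f = 2Ω sin φ = 2 × 7.29×10⁻⁵ × sin 38° = 8.98×10⁻⁵ s⁻¹
Pressure gradient: |∂P/∂n| = 500 Pa / 367000 m = 1.36×10⁻³ Pa/m
Geostrophic speed: V_g = |∂P/∂n|/(fρ) = 1.36×10⁻³/(8.98×10⁻⁵ × 1.10) = 13.8 m/s
Around a low, centrifugal force acts outward with Coriolis, so pressure-gradient force balances both:
(1/ρ)|∂P/∂n| = fV + V²/R  →  V² + fR·V − fR·V_g = 0
With fR = 8.98×10⁻⁵ × 1521×10³ m = 137 m/s:
V = [−fR + √((fR)² + 4 fR V_g)]/2 = [−137 + √(137² + 4×137×13.8)]/2 = 12.6 m/s
Subgeostrophic (V < V_g = 13.8 m/s), as expected around a low.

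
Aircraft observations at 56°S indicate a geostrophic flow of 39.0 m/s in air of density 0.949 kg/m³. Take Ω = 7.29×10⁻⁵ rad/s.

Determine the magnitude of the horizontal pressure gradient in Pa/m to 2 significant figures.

4.5×10⁻³ Pa/m

Coriolis parameter at 56°S:
f = 2Ω sin φ = 2 × 7.29×10⁻⁵ × sin 56° = 1.21×10⁻⁴ s⁻¹
Geostrophic balance rearranged: |∂P/∂n| = f ρ V_g
|∂P/∂n| = 1.21×10⁻⁴ × 0.949 × 39.0 = 4.47×10⁻³ Pa/m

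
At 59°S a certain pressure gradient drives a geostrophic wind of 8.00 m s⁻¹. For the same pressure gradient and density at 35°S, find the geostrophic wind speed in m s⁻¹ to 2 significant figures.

12 m s⁻¹

With the same pressure gradient and density, V_g ∝ 1/f ∝ 1/sin φ.
V₂ = V₁ · sin φ₁ / sin φ₂ = 8.00 × sin 59° / sin 35°
V₂ = 8.00 × 0.8572/0.5736 = 12 m s⁻¹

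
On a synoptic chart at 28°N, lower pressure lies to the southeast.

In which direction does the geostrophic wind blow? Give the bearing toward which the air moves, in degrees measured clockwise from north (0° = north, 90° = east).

The pressure-gradient force points toward the southeast (bearing 135°).
Geostrophic balance: in the Northern Hemisphere the Coriolis force deflects motion to the right, so the geostrophic wind blows 90° to the right of the pressure-gradient force (low pressure on the left).
Rotating 135° by 90° clockwise gives 225° — the wind blows toward the southwest.

225°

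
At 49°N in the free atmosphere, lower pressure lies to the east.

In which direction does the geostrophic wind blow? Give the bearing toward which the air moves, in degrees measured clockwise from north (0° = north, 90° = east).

180°

The pressure-gradient force points toward the east (bearing 090°).
Geostrophic balance: in the Northern Hemisphere the Coriolis force deflects motion to the right, so the geostrophic wind blows 90° to the right of the pressure-gradient force (low pressure on the left).
Rotating 090° by 90° clockwise gives 180° — the wind blows toward the south.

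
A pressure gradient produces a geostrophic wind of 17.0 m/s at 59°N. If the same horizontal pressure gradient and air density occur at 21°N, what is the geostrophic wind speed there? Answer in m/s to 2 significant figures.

41 m/s

With the same pressure gradient and density, V_g ∝ 1/f ∝ 1/sin φ.
V₂ = V₁ · sin φ₁ / sin φ₂ = 17.0 × sin 59° / sin 21°
V₂ = 17.0 × 0.8572/0.3584 = 41 m/s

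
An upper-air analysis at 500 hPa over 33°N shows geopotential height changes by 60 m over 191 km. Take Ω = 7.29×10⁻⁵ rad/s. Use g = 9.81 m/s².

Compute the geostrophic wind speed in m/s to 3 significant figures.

38.8 m/s

Coriolis parameter at 33°N:
f = 2Ω sin φ = 2 × 7.29×10⁻⁵ × sin 33° = 7.94×10⁻⁵ s⁻¹
Height gradient: |∂Z/∂n| = 60 m / 191000 m = 3.14×10⁻⁴
On a pressure surface, geostrophic balance gives V_g = (g/f)|∂Z/∂n|:
V_g = 9.81 × 3.14×10⁻⁴ / 7.94×10⁻⁵ = 38.8 m/s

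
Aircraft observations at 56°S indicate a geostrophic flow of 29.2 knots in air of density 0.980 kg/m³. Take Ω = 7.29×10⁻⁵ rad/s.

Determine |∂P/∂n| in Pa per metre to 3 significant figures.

Coriolis parameter at 56°S:
f = 2Ω sin φ = 2 × 7.29×10⁻⁵ × sin 56° = 1.21×10⁻⁴ s⁻¹
Wind speed in SI: 29.2 knots = 15.0 m/s
Geostrophic balance rearranged: |∂P/∂n| = f ρ V_g
|∂P/∂n| = 1.21×10⁻⁴ × 0.980 × 15.0 = 1.78×10⁻³ Pa/m

1.78×10⁻³ Pa/m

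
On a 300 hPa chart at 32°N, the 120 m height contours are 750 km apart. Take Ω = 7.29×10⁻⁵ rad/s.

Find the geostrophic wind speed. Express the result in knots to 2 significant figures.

39 knots

Coriolis parameter at 32°N:
f = 2Ω sin φ = 2 × 7.29×10⁻⁵ × sin 32° = 7.73×10⁻⁵ s⁻¹
Height gradient: |∂Z/∂n| = 120 m / 750000 m = 1.60×10⁻⁴
On a pressure surface, geostrophic balance gives V_g = (g/f)|∂Z/∂n|:
V_g = 9.81 × 1.60×10⁻⁴ / 7.73×10⁻⁵ = 20.3 m/s
Converting: 20.3 m/s × 1.944 = 39 knots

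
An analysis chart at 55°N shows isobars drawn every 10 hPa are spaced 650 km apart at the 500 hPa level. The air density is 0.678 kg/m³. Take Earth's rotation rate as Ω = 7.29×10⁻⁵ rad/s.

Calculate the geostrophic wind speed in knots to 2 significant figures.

37 knots

Coriolis parameter at 55°N:
f = 2Ω sin φ = 2 × 7.29×10⁻⁵ × sin 55° = 1.19×10⁻⁴ s⁻¹
Pressure gradient: |∂P/∂n| = 1000 Pa / 650000 m = 1.54×10⁻³ Pa/m
Geostrophic balance (pressure-gradient force = Coriolis force):
V_g = (1/(fρ)) |∂P/∂n| = 1.54×10⁻³ / (1.19×10⁻⁴ × 0.678) = 19.0 m/s
Converting: 19.0 m/s × 1.944 = 37 knots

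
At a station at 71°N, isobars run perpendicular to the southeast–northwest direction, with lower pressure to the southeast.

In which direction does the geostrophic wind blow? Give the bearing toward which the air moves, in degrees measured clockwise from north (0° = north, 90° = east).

225°

The pressure-gradient force points toward the southeast (bearing 135°).
Geostrophic balance: in the Northern Hemisphere the Coriolis force deflects motion to the right, so the geostrophic wind blows 90° to the right of the pressure-gradient force (low pressure on the left).
Rotating 135° by 90° clockwise gives 225° — the wind blows toward the southwest.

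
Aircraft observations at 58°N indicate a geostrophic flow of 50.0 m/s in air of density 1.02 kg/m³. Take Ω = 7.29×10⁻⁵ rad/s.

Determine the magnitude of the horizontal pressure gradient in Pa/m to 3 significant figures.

6.31×10⁻³ Pa/m

Coriolis parameter at 58°N:
f = 2Ω sin φ = 2 × 7.29×10⁻⁵ × sin 58° = 1.24×10⁻⁴ s⁻¹
Geostrophic balance rearranged: |∂P/∂n| = f ρ V_g
|∂P/∂n| = 1.24×10⁻⁴ × 1.02 × 50.0 = 6.31×10⁻³ Pa/m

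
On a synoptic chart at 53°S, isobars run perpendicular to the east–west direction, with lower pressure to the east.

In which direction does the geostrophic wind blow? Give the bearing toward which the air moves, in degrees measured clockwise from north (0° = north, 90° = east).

The pressure-gradient force points toward the east (bearing 090°).
Geostrophic balance: in the Southern Hemisphere the Coriolis force deflects motion to the left, so the geostrophic wind blows 90° to the left of the pressure-gradient force (low pressure on the right).
Rotating 090° by 90° counterclockwise gives 000° — the wind blows toward the north.

000°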